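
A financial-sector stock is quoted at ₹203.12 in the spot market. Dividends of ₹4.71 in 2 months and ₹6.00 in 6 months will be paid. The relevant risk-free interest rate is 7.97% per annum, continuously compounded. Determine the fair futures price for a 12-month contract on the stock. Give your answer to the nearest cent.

PV(dividends) I = 4.71·e^(−0.0797·2/12) + 6.00·e^(−0.0797·6/12)
I = 4.6478 + 5.7656 = 10.4134
F = (S − I)·e^(rT) = (203.12 − 10.4134) · e^(0.0797·12/12)
= 192.7066 · e^0.079700 = 192.7066 × 1.082962 = ₹208.69

₹208.69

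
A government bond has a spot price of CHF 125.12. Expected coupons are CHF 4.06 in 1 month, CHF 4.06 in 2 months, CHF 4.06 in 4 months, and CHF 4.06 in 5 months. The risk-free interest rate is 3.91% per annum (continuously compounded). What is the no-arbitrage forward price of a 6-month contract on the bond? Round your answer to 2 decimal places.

PV(coupons) I = 4.06·e^(−0.0391·1/12) + 4.06·e^(−0.0391·2/12) + 4.06·e^(−0.0391·4/12) + 4.06·e^(−0.0391·5/12)
I = 4.0468 + 4.0336 + 4.0074 + 3.9944 = 16.0822
F = (S − I)·e^(rT) = (125.12 − 16.0822) · e^(0.0391·6/12)
= 109.0378 · e^0.019550 = 109.0378 × 1.019742 = CHF 111.19

CHF 111.19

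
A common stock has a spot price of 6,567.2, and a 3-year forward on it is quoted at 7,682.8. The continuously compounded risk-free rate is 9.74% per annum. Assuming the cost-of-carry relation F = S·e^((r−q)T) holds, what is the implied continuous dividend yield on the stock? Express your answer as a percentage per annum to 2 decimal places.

From F = S·e^((r−q)T): (r − q) = ln(F/S)/T
ln(7682.8/6567.2) = ln(1.169875) = 0.156897
(r − q) = 0.156897 / (3) = 0.052299
q = r − ln(F/S)/T = 0.0974 − 0.052299 = 0.045101
q = 4.51%

4.51%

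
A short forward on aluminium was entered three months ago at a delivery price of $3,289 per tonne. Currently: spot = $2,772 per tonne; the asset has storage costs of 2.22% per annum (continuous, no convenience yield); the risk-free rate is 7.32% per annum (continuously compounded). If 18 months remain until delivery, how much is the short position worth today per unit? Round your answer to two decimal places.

$81.13 per tonne

Current fair forward for the remaining 18 months: F = S·e^((r + u)·T), (r + u) = 0.0732 + 0.0222 = 0.0954
F = 2772 · e^(0.0954 × 18/12) = 2772 × 1.15384518 = 3198.4588
Value of long forward = (F − K)·e^(−rT) = (3198.4588 − 3289) · e^(−0.0732·18/12)
= -90.5412 × 0.89601332 = -81.13
Short position value = −(long value) = $81.13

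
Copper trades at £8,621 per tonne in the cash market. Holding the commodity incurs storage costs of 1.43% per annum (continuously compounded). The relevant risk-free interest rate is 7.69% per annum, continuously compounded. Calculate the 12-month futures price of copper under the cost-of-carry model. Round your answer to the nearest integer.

Net carry = r + u − y = 0.0769 + 0.0143 − 0.0000 = 0.0912
F = S·e^((r+u−y)T) = 8621 · e^(0.0912 × 12/12) = 8621 · e^0.091200
= 8621 × 1.095488 = £9,444 per tonne

£9,444 per tonne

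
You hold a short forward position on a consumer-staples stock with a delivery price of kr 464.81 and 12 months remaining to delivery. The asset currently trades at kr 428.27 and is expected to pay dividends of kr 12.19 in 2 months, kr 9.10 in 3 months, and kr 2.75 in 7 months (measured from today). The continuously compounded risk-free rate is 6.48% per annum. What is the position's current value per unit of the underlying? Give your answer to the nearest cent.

kr 31.04

PV(remaining dividends) I = 12.19·e^(−0.0648·2/12) + 9.10·e^(−0.0648·3/12) + 2.75·e^(−0.0648·7/12) = 23.6608
Current forward F = (S − I)·e^(rT) = (428.27 − 23.6608)·e^(0.0648·12/12) = 404.6092 × 1.066946 = 431.6962
Value (long) = (F − K)·e^(−rT) = (431.6962 − 464.81) × 0.937255 = -31.0361
Short position value = −(long value) = kr 31.04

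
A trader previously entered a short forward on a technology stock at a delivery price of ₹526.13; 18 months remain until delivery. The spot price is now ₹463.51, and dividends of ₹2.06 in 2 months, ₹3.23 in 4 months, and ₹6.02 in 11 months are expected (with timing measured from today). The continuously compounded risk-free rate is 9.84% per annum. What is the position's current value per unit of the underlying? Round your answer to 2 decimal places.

PV(remaining dividends) I = 2.06·e^(−0.0984·2/12) + 3.23·e^(−0.0984·4/12) + 6.02·e^(−0.0984·11/12) = 10.6530
Current forward F = (S − I)·e^(rT) = (463.51 − 10.6530)·e^(0.0984·18/12) = 452.8570 × 1.159049 = 524.8835
Value (long) = (F − K)·e^(−rT) = (524.8835 − 526.13) × 0.862776 = -1.0755
Short position value = −(long value) = ₹1.08

₹1.08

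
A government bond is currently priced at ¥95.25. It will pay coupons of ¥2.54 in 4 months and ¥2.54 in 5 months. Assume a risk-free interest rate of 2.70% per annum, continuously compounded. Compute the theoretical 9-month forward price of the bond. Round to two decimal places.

¥92.07

PV(coupons) I = 2.54·e^(−0.0270·4/12) + 2.54·e^(−0.0270·5/12)
I = 2.5172 + 2.5116 = 5.0288
F = (S − I)·e^(rT) = (95.25 − 5.0288) · e^(0.0270·9/12)
= 90.2212 · e^0.020250 = 90.2212 × 1.020456 = ¥92.07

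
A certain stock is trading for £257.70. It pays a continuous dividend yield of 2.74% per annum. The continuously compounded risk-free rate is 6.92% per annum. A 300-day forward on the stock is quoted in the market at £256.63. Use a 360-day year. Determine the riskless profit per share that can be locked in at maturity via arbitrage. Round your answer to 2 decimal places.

Fair forward: F* = S·e^(carry·T), with carry = (r − q) = 0.0692 − 0.0274 = 0.0418
F* = 257.70 · e^(0.0418 × 300/360) = 257.70 · e^0.034833 = 257.70 × 1.035447 = £266.8347
Market £256.63 < fair £266.8347: forward underpriced → reverse cash-and-carry (short spot, go long the forward).
At maturity, profit = |F_mkt − F*| = |256.63 − 266.8347| = £10.20 per share

£10.20 per share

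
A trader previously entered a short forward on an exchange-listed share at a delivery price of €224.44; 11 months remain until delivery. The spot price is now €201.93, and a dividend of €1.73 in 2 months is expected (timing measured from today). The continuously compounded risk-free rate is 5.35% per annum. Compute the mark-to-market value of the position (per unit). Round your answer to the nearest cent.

PV(remaining dividends) I = 1.73·e^(−0.0535·2/12) = 1.7146
Current forward F = (S − I)·e^(rT) = (201.93 − 1.7146)·e^(0.0535·11/12) = 200.2154 × 1.050264 = 210.2790
Value (long) = (F − K)·e^(−rT) = (210.2790 − 224.44) × 0.952141 = -13.4833
Short position value = −(long value) = €13.48

€13.48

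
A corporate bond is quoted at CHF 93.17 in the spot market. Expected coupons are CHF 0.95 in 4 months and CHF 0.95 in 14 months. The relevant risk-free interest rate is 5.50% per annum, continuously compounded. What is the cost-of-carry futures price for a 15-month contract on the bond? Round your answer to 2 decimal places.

PV(coupons) I = 0.95·e^(−0.0550·4/12) + 0.95·e^(−0.0550·14/12)
I = 0.9327 + 0.8910 = 1.8237
F = (S − I)·e^(rT) = (93.17 − 1.8237) · e^(0.0550·15/12)
= 91.3463 · e^0.068750 = 91.3463 × 1.071168 = CHF 97.85

CHF 97.85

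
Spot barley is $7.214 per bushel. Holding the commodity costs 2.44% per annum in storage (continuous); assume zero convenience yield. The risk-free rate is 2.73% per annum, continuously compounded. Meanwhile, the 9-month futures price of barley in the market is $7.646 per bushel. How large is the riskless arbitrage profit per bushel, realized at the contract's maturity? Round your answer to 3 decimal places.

Fair futures: F* = S·e^(carry·T), with carry = (r + u) = 0.0273 + 0.0244 = 0.0517
F* = 7.214 · e^(0.0517 × 9/12) = 7.214 · e^0.038775 = 7.214 × 1.039537 = $7.4992
Market $7.646 > fair $7.4992: forward overpriced → cash-and-carry (buy spot, short the forward).
At maturity, profit = |F_mkt − F*| = |7.646 − 7.4992| = $0.147 per bushel

$0.147 per bushel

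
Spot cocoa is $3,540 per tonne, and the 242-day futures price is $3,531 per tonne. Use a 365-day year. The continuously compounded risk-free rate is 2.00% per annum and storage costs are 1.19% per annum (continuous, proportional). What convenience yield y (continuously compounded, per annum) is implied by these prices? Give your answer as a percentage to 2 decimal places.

3.57%

F = S·e^((r+u−y)T) ⇒ (r+u−y) = ln(F/S)/T
ln(3531/3540) = -0.002546; /T ⇒ -0.003840
y = r + u − ln(F/S)/T = 0.0200 + 0.0119 + 0.003840 = 0.035740
y = 3.57%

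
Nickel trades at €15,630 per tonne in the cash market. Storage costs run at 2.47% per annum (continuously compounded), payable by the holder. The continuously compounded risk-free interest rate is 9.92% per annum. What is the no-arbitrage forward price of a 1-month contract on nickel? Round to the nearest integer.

€15,792 per tonne

Net carry = r + u − y = 0.0992 + 0.0247 − 0.0000 = 0.1239
F = S·e^((r+u−y)T) = 15630 · e^(0.1239 × 1/12) = 15630 · e^0.010325
= 15630 × 1.010378 = €15,792 per tonne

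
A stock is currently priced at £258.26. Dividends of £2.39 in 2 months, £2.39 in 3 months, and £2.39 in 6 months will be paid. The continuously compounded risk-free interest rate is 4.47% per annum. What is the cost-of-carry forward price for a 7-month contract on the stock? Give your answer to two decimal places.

£257.82

PV(dividends) I = 2.39·e^(−0.0447·2/12) + 2.39·e^(−0.0447·3/12) + 2.39·e^(−0.0447·6/12)
I = 2.3723 + 2.3634 + 2.3372 = 7.0729
F = (S − I)·e^(rT) = (258.26 − 7.0729) · e^(0.0447·7/12)
= 251.1871 · e^0.026075 = 251.1871 × 1.026418 = £257.82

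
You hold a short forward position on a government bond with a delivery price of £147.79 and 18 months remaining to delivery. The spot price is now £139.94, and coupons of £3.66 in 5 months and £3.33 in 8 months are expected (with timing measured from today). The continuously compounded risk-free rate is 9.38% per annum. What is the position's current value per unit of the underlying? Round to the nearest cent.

PV(remaining coupons) I = 3.66·e^(−0.0938·5/12) + 3.33·e^(−0.0938·8/12) = 6.6479
Current forward F = (S − I)·e^(rT) = (139.94 − 6.6479)·e^(0.0938·18/12) = 133.2921 × 1.151079 = 153.4297
Value (long) = (F − K)·e^(−rT) = (153.4297 − 147.79) × 0.868750 = 4.8995
Short position value = −(long value) = -£4.90

-£4.90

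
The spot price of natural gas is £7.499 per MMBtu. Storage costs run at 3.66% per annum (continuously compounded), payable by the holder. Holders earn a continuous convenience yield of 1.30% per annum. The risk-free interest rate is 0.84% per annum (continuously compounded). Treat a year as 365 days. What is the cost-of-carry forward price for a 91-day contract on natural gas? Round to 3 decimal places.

Net carry = r + u − y = 0.0084 + 0.0366 − 0.0130 = 0.0320
F = S·e^((r+u−y)T) = 7.499 · e^(0.0320 × 91/365) = 7.499 · e^0.007978
= 7.499 × 1.008010 = £7.559 per MMBtu

£7.559 per MMBtu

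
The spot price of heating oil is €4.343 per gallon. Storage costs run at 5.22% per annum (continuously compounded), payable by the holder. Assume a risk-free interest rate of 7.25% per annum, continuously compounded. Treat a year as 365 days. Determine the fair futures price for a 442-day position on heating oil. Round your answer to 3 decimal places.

€5.051 per gallon

Net carry = r + u − y = 0.0725 + 0.0522 − 0.0000 = 0.1247
F = S·e^((r+u−y)T) = 4.343 · e^(0.1247 × 442/365) = 4.343 · e^0.151007
= 4.343 × 1.163005 = €5.051 per gallon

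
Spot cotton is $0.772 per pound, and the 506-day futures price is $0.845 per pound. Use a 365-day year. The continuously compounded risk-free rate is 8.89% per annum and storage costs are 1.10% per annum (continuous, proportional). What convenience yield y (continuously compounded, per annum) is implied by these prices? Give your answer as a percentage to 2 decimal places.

F = S·e^((r+u−y)T) ⇒ (r+u−y) = ln(F/S)/T
ln(0.845/0.772) = 0.090352; /T ⇒ 0.065175
y = r + u − ln(F/S)/T = 0.0889 + 0.0110 − 0.065175 = 0.034725
y = 3.47%

3.47%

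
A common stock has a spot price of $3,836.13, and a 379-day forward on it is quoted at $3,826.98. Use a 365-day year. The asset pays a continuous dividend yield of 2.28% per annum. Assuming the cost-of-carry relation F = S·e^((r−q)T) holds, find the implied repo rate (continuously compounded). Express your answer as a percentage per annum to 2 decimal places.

2.05%

From F = S·e^((r−q)T): (r − q) = ln(F/S)/T
ln(3826.98/3836.13) = ln(0.997615) = -0.002388
(r − q) = -0.002388 / (379/365) = -0.002300
r = ln(F/S)/T + q = -0.002300 + 0.0228 = 0.020500
r = 2.05%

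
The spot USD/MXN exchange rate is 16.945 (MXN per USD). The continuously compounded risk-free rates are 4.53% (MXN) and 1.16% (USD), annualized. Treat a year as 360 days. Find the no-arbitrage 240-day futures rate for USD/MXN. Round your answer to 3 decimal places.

F = S·e^((r_MXN − r_USD)T) = 16.945 · e^((0.0453 − 0.0116) × 240/360)
= 16.945 · e^0.022467 = 16.945 × 1.022721
F = 17.330 MXN per USD

17.330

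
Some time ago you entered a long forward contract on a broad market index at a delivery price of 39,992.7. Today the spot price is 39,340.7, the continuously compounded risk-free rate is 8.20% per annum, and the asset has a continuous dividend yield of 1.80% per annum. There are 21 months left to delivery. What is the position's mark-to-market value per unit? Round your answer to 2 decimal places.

Current fair forward for the remaining 21 months: F = S·e^((r − q)·T), (r − q) = 0.0820 − 0.0180 = 0.0640
F = 39340.7 · e^(0.0640 × 21/12) = 39340.7 × 1.11851286 = 44003.0789
Value of long forward = (F − K)·e^(−rT) = (44003.0789 − 39992.7) · e^(−0.0820·21/12)
= 4010.3789 × 0.86632080 = 3474.27

3474.27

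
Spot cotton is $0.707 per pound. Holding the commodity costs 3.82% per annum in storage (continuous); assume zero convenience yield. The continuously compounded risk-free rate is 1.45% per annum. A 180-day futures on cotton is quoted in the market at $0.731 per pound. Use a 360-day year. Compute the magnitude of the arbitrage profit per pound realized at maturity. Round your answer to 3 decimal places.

$0.005 per pound

Fair futures: F* = S·e^(carry·T), with carry = (r + u) = 0.0145 + 0.0382 = 0.0527
F* = 0.707 · e^(0.0527 × 180/360) = 0.707 · e^0.026350 = 0.707 × 1.026700 = $0.7259
Market $0.731 > fair $0.7259: forward overpriced → cash-and-carry (buy spot, short the forward).
At maturity, profit = |F_mkt − F*| = |0.731 − 0.7259| = $0.005 per pound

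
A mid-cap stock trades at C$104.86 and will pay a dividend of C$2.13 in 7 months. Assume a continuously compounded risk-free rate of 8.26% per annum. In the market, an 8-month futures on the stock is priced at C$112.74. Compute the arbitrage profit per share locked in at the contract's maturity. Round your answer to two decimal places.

C$4.09 per share

PV(dividends) I = 2.13·e^(−0.0826·7/12) = 2.0298
Fair futures F* = (S − I)·e^(rT) = (104.86 − 2.0298)·e^0.055067 = 102.8302 × 1.056611 = 108.6515
Market C$112.74 > fair 108.6515: forward overpriced → cash-and-carry (borrow at r, buy the stock and collect the dividends, short the forward).
Profit at T = |F_mkt − F*| = |112.74 − 108.6515| = C$4.09 per share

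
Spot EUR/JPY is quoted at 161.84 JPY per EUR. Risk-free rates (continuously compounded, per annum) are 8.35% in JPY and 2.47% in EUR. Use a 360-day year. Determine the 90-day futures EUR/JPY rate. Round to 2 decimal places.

F = S·e^((r_JPY − r_EUR)T) = 161.84 · e^((0.0835 − 0.0247) × 90/360)
= 161.84 · e^0.014700 = 161.84 × 1.014809
F = 164.24 JPY per EUR

164.24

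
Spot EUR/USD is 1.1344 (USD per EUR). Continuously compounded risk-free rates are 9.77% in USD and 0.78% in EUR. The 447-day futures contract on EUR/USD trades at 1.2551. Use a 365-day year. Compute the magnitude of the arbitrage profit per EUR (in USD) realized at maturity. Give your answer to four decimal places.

Fair futures: F* = S·e^(carry·T), with carry = (r_USD − r_EUR) = 0.0977 − 0.0078 = 0.0899
F* = 1.1344 · e^(0.0899 × 447/365) = 1.1344 · e^0.110097 = 1.1344 × 1.116386 = 1.2664
Market 1.2551 < fair 1.2664: forward underpriced → reverse cash-and-carry (short spot, go long the forward).
At maturity, profit = |F_mkt − F*| = |1.2551 − 1.2664| = 0.0113 per EUR (in USD)

0.0113 per EUR (in USD)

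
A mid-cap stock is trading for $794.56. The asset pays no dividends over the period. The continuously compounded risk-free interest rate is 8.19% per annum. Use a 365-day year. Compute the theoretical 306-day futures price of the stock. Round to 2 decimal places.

$851.03

F = S·e^(rT) = 794.56 · e^(0.0819 × 306/365)
= 794.56 · e^0.068661 = 794.56 × 1.071073
F = $851.03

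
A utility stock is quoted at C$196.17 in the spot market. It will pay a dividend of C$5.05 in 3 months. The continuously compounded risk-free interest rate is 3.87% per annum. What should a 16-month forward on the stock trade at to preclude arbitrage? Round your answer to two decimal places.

PV(dividends) I = 5.05·e^(−0.0387·3/12)
I = 5.0014
F = (S − I)·e^(rT) = (196.17 − 5.0014) · e^(0.0387·16/12)
= 191.1686 · e^0.051600 = 191.1686 × 1.052954 = C$201.29

C$201.29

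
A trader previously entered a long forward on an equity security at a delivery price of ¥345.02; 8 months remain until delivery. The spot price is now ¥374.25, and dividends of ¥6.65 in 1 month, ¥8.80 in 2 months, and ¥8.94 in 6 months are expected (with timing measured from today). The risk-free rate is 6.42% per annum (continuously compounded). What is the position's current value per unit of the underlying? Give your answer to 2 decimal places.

PV(remaining dividends) I = 6.65·e^(−0.0642·1/12) + 8.80·e^(−0.0642·2/12) + 8.94·e^(−0.0642·6/12) = 23.9784
Current forward F = (S − I)·e^(rT) = (374.25 − 23.9784)·e^(0.0642·8/12) = 350.2716 × 1.043729 = 365.5886
Value (long) = (F − K)·e^(−rT) = (365.5886 − 345.02) × 0.958103 = 19.7068
Value = ¥19.71

¥19.71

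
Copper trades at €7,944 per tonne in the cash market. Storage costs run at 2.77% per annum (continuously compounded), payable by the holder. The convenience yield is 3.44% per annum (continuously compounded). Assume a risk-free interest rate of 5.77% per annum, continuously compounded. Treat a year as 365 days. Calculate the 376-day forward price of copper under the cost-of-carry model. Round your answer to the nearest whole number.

€8,373 per tonne

Net carry = r + u − y = 0.0577 + 0.0277 − 0.0344 = 0.0510
F = S·e^((r+u−y)T) = 7944 · e^(0.0510 × 376/365) = 7944 · e^0.052537
= 7944 × 1.053942 = €8,373 per tonne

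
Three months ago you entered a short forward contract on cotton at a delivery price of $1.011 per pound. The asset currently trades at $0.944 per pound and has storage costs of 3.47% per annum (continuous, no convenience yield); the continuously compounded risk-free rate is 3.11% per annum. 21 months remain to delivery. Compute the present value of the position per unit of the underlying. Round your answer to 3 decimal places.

Current fair forward for the remaining 21 months: F = S·e^((r + u)·T), (r + u) = 0.0311 + 0.0347 = 0.0658
F = 0.944 · e^(0.0658 × 21/12) = 0.944 × 1.122042 = 1.0592
Value of long forward = (F − K)·e^(−rT) = (1.0592 − 1.011) · e^(−0.0311·21/12)
= 0.0482 × 0.947030 = 0.046
Short position value = −(long value) = -$0.046

-$0.046 per pound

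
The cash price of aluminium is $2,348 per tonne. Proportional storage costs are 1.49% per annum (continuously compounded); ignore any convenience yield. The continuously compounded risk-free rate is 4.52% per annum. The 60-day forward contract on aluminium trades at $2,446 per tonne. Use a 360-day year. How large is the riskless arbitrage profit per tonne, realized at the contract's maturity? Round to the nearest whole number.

Fair forward: F* = S·e^(carry·T), with carry = (r + u) = 0.0452 + 0.0149 = 0.0601
F* = 2348 · e^(0.0601 × 60/360) = 2348 · e^0.010017 = 2348 × 1.010067 = $2371.6373
Market $2446 > fair $2371.6373: forward overpriced → cash-and-carry (buy spot, short the forward).
At maturity, profit = |F_mkt − F*| = |2446 − 2371.6373| = $74 per tonne

$74 per tonne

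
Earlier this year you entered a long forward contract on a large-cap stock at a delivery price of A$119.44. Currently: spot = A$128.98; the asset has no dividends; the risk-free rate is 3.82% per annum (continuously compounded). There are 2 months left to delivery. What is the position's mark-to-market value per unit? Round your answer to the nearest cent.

A$10.30

Current fair forward for the remaining 2 months: F = S·e^(r·T), r = 0.0382
F = 128.98 · e^(0.0382 × 2/12) = 128.98 × 1.006387 = 129.8038
Value of long forward = (F − K)·e^(−rT) = (129.8038 − 119.44) · e^(−0.0382·2/12)
= 10.3638 × 0.993654 = 10.30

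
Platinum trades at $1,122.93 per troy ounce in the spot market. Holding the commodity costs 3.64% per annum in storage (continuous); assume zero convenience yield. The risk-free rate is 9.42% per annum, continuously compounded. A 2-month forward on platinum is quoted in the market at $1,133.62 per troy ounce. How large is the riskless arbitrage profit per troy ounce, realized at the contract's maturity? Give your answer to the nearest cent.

Fair forward: F* = S·e^(carry·T), with carry = (r + u) = 0.0942 + 0.0364 = 0.1306
F* = 1122.93 · e^(0.1306 × 2/12) = 1122.93 · e^0.02176667 = 1122.93 × 1.02200529 = $1147.6404
Market $1133.62 < fair $1147.6404: forward underpriced → reverse cash-and-carry (short spot, go long the forward).
At maturity, profit = |F_mkt − F*| = |1133.62 − 1147.6404| = $14.02 per troy ounce

$14.02 per troy ounce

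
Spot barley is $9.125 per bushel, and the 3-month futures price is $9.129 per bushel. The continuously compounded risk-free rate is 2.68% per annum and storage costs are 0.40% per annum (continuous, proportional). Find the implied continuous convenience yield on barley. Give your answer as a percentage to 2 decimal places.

2.90%

F = S·e^((r+u−y)T) ⇒ (r+u−y) = ln(F/S)/T
ln(9.129/9.125) = 0.000438; /T ⇒ 0.001752
y = r + u − ln(F/S)/T = 0.0268 + 0.0040 − 0.001752 = 0.029048
y = 2.90%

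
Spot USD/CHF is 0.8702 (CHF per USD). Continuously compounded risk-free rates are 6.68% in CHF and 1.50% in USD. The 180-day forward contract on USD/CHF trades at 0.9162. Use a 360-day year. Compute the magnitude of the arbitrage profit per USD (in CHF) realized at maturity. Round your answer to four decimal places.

0.0232 per USD (in CHF)

Fair forward: F* = S·e^(carry·T), with carry = (r_CHF − r_USD) = 0.0668 − 0.0150 = 0.0518
F* = 0.8702 · e^(0.0518 × 180/360) = 0.8702 · e^0.025900 = 0.8702 × 1.026238 = 0.8930
Market 0.9162 > fair 0.8930: forward overpriced → cash-and-carry (buy spot, short the forward).
At maturity, profit = |F_mkt − F*| = |0.9162 − 0.8930| = 0.0232 per USD (in CHF)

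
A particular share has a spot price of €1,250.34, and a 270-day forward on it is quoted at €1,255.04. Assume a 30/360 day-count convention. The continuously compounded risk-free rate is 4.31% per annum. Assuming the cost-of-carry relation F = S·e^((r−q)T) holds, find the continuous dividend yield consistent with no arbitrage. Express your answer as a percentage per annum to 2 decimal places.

3.81%

From F = S·e^((r−q)T): (r − q) = ln(F/S)/T
ln(1255.04/1250.34) = ln(1.003759) = 0.003752
(r − q) = 0.003752 / (270/360) = 0.005003
q = r − ln(F/S)/T = 0.0431 − 0.005003 = 0.038097
q = 3.81%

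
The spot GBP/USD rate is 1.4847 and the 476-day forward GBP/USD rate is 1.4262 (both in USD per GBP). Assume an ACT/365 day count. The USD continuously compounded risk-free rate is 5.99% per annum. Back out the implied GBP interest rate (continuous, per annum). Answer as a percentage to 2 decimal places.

9.07%

F = S·e^((r_USD − r_GBP)T) ⇒ r_GBP = r_USD − ln(F/S)/T
ln(1.4262/1.4847) = -0.040199; /(476/365) = -0.030825
r_GBP = 0.0599 + 0.030825 = 0.090725
r_GBP = 9.07%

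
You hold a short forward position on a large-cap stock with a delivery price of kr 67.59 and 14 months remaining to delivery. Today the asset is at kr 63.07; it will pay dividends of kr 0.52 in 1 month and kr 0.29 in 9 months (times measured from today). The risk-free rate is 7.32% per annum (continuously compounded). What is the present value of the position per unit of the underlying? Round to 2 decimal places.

PV(remaining dividends) I = 0.52·e^(−0.0732·1/12) + 0.29·e^(−0.0732·9/12) = 0.7913
Current forward F = (S − I)·e^(rT) = (63.07 − 0.7913)·e^(0.0732·14/12) = 62.2787 × 1.089153 = 67.8310
Value (long) = (F − K)·e^(−rT) = (67.8310 − 67.59) × 0.918145 = 0.2213
Short position value = −(long value) = -kr 0.22

-kr 0.22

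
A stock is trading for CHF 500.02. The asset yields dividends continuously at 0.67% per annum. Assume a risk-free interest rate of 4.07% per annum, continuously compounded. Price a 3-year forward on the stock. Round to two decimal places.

CHF 553.71

F = S·e^((r − q)T) = 500.02 · e^((0.0407 − 0.0067) × 3)
= 500.02 · e^0.102000 = 500.02 × 1.107383
F = CHF 553.71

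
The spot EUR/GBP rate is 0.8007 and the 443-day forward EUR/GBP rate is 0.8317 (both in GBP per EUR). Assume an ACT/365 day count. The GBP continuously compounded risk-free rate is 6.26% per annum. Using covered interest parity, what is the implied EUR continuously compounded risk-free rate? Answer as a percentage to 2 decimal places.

F = S·e^((r_GBP − r_EUR)T) ⇒ r_EUR = r_GBP − ln(F/S)/T
ln(0.8317/0.8007) = 0.037985; /(443/365) = 0.031297
r_EUR = 0.0626 − 0.031297 = 0.031303
r_EUR = 3.13%

3.13%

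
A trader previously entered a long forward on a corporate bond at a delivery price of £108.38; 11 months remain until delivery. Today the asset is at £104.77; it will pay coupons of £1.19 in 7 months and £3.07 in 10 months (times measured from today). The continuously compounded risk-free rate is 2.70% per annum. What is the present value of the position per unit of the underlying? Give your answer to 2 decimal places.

-£5.13

PV(remaining coupons) I = 1.19·e^(−0.0270·7/12) + 3.07·e^(−0.0270·10/12) = 4.1731
Current forward F = (S − I)·e^(rT) = (104.77 − 4.1731)·e^(0.0270·11/12) = 100.5969 × 1.025059 = 103.1178
Value (long) = (F − K)·e^(−rT) = (103.1178 − 108.38) × 0.975554 = -5.1336
Value = -£5.13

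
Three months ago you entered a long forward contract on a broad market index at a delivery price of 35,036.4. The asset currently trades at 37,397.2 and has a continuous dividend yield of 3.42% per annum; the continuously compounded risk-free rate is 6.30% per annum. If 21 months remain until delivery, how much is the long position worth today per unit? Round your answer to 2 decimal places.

Current fair forward for the remaining 21 months: F = S·e^((r − q)·T), (r − q) = 0.0630 − 0.0342 = 0.0288
F = 37397.2 · e^(0.0288 × 21/12) = 37397.2 × 1.05169169 = 39330.3245
Value of long forward = (F − K)·e^(−rT) = (39330.3245 − 35036.4) · e^(−0.0630·21/12)
= 4293.9245 × 0.89561020 = 3845.68

3845.68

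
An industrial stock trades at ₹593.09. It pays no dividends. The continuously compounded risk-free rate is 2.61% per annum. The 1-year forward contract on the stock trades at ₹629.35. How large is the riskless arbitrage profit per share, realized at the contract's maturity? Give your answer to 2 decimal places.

₹20.58 per share

Fair forward: F* = S·e^(carry·T), with carry = r = 0.0261
F* = 593.09 · e^(0.0261 × 12/12) = 593.09 · e^0.026100 = 593.09 × 1.026444 = ₹608.7737
Market ₹629.35 > fair ₹608.7737: forward overpriced → cash-and-carry (buy spot, short the forward).
At maturity, profit = |F_mkt − F*| = |629.35 − 608.7737| = ₹20.58 per share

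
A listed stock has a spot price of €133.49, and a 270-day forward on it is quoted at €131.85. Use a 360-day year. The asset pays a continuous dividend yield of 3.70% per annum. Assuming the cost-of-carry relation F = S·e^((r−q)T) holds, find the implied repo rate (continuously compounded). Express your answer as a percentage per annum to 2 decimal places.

2.05%

From F = S·e^((r−q)T): (r − q) = ln(F/S)/T
ln(131.85/133.49) = ln(0.987714) = -0.012362
(r − q) = -0.012362 / (270/360) = -0.016483
r = ln(F/S)/T + q = -0.016483 + 0.0370 = 0.020517
r = 2.05%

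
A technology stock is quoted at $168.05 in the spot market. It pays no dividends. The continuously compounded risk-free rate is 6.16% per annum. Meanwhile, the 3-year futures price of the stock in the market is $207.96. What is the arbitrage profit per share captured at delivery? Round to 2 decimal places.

Fair futures: F* = S·e^(carry·T), with carry = r = 0.0616
F* = 168.05 · e^(0.0616 × 3) = 168.05 · e^0.184800 = 168.05 × 1.202978 = $202.1605
Market $207.96 > fair $202.1605: forward overpriced → cash-and-carry (buy spot, short the forward).
At maturity, profit = |F_mkt − F*| = |207.96 − 202.1605| = $5.80 per share

$5.80 per share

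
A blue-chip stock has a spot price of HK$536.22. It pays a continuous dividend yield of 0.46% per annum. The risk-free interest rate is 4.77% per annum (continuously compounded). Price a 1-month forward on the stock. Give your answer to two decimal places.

HK$538.15

F = S·e^((r − q)T) = 536.22 · e^((0.0477 − 0.0046) × 1/12)
= 536.22 · e^0.003592 = 536.22 × 1.003598
F = HK$538.15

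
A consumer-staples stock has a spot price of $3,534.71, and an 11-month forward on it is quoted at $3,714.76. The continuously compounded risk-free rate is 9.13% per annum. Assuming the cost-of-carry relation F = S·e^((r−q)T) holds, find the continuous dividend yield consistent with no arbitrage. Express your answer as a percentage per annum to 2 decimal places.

From F = S·e^((r−q)T): (r − q) = ln(F/S)/T
ln(3714.76/3534.71) = ln(1.050938) = 0.049683
(r − q) = 0.049683 / (11/12) = 0.054200
q = r − ln(F/S)/T = 0.0913 − 0.054200 = 0.037100
q = 3.71%

3.71%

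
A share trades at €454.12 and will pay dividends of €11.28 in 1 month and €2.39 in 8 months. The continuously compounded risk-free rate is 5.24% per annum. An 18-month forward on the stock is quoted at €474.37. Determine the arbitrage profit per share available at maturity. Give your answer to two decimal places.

€2.24 per share

PV(dividends) I = 11.28·e^(−0.0524·1/12) + 2.39·e^(−0.0524·8/12) = 13.5388
Fair forward F* = (S − I)·e^(rT) = (454.12 − 13.5388)·e^0.078600 = 440.5812 × 1.081772 = 476.6084
Market €474.37 < fair 476.6084: forward underpriced → reverse cash-and-carry (short the stock, invest proceeds at r, pay the dividends, go long the forward).
Profit at T = |F_mkt − F*| = |474.37 − 476.6084| = €2.24 per share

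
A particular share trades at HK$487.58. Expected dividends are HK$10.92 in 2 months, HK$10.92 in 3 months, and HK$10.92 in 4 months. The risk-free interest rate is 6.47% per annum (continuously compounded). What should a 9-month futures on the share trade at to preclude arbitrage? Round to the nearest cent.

HK$477.99

PV(dividends) I = 10.92·e^(−0.0647·2/12) + 10.92·e^(−0.0647·3/12) + 10.92·e^(−0.0647·4/12)
I = 10.8029 + 10.7448 + 10.6870 = 32.2347
F = (S − I)·e^(rT) = (487.58 − 32.2347) · e^(0.0647·9/12)
= 455.3453 · e^0.048525 = 455.3453 × 1.049722 = HK$477.99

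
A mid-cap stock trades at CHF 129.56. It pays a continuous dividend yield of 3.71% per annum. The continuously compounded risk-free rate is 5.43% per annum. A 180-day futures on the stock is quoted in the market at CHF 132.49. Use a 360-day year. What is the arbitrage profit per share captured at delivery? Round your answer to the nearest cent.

CHF 1.81 per share

Fair futures: F* = S·e^(carry·T), with carry = (r − q) = 0.0543 − 0.0371 = 0.0172
F* = 129.56 · e^(0.0172 × 180/360) = 129.56 · e^0.008600 = 129.56 × 1.008637 = CHF 130.6790
Market CHF 132.49 > fair CHF 130.6790: forward overpriced → cash-and-carry (buy spot, short the forward).
At maturity, profit = |F_mkt − F*| = |132.49 − 130.6790| = CHF 1.81 per share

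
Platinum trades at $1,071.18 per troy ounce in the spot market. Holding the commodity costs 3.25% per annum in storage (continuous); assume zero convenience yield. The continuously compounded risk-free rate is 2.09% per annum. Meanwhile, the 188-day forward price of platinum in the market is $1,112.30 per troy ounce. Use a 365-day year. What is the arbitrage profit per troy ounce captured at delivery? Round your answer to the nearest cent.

Fair forward: F* = S·e^(carry·T), with carry = (r + u) = 0.0209 + 0.0325 = 0.0534
F* = 1071.18 · e^(0.0534 × 188/365) = 1071.18 · e^0.02750466 = 1071.18 × 1.02788641 = $1101.0514
Market $1112.30 > fair $1101.0514: forward overpriced → cash-and-carry (buy spot, short the forward).
At maturity, profit = |F_mkt − F*| = |1112.30 − 1101.0514| = $11.25 per troy ounce

$11.25 per troy ounce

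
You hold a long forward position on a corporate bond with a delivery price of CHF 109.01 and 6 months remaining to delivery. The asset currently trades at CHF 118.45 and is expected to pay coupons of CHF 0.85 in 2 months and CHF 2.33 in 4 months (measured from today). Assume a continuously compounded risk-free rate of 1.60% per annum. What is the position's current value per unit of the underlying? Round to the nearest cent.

CHF 7.14

PV(remaining coupons) I = 0.85·e^(−0.0160·2/12) + 2.33·e^(−0.0160·4/12) = 3.1653
Current forward F = (S − I)·e^(rT) = (118.45 − 3.1653)·e^(0.0160·6/12) = 115.2847 × 1.008032 = 116.2107
Value (long) = (F − K)·e^(−rT) = (116.2107 − 109.01) × 0.992032 = 7.1433
Value = CHF 7.14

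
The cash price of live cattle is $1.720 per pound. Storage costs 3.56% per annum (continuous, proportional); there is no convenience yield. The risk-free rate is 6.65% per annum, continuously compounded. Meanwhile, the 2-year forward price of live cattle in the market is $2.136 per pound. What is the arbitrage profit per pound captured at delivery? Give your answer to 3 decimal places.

Fair forward: F* = S·e^(carry·T), with carry = (r + u) = 0.0665 + 0.0356 = 0.1021
F* = 1.720 · e^(0.1021 × 2) = 1.720 · e^0.204200 = 1.720 × 1.226543 = $2.1097
Market $2.136 > fair $2.1097: forward overpriced → cash-and-carry (buy spot, short the forward).
At maturity, profit = |F_mkt − F*| = |2.136 − 2.1097| = $0.026 per pound

$0.026 per pound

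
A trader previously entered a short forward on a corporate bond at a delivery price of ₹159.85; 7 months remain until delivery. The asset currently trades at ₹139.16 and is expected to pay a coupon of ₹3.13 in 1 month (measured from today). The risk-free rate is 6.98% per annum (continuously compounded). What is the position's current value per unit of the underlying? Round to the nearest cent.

PV(remaining coupons) I = 3.13·e^(−0.0698·1/12) = 3.1118
Current forward F = (S − I)·e^(rT) = (139.16 − 3.1118)·e^(0.0698·7/12) = 136.0482 × 1.041557 = 141.7020
Value (long) = (F − K)·e^(−rT) = (141.7020 − 159.85) × 0.960101 = -17.4239
Short position value = −(long value) = ₹17.42

₹17.42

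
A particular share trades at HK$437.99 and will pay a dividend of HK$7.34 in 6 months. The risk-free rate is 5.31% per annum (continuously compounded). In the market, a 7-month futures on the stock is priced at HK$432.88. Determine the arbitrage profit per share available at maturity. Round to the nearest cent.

PV(dividends) I = 7.34·e^(−0.0531·6/12) = 7.1477
Fair futures F* = (S − I)·e^(rT) = (437.99 − 7.1477)·e^0.030975 = 430.8423 × 1.031460 = 444.3966
Market HK$432.88 < fair 444.3966: forward underpriced → reverse cash-and-carry (short the stock, invest proceeds at r, pay the dividends, go long the forward).
Profit at T = |F_mkt − F*| = |432.88 − 444.3966| = HK$11.52 per share

HK$11.52 per share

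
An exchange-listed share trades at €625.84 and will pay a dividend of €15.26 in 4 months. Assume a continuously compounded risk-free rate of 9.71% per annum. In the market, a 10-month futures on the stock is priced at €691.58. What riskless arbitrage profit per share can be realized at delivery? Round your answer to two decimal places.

€29.01 per share

PV(dividends) I = 15.26·e^(−0.0971·4/12) = 14.7740
Fair futures F* = (S − I)·e^(rT) = (625.84 − 14.7740)·e^0.080917 = 611.0660 × 1.084281 = 662.5673
Market €691.58 > fair 662.5673: forward overpriced → cash-and-carry (borrow at r, buy the stock and collect the dividends, short the forward).
Profit at T = |F_mkt − F*| = |691.58 − 662.5673| = €29.01 per share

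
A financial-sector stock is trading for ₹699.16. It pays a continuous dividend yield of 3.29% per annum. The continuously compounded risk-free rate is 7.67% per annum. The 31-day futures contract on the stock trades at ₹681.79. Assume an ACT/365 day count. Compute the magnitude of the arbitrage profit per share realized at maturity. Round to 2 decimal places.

Fair futures: F* = S·e^(carry·T), with carry = (r − q) = 0.0767 − 0.0329 = 0.0438
F* = 699.16 · e^(0.0438 × 31/365) = 699.16 · e^0.003720 = 699.16 × 1.003727 = ₹701.7658
Market ₹681.79 < fair ₹701.7658: forward underpriced → reverse cash-and-carry (short spot, go long the forward).
At maturity, profit = |F_mkt − F*| = |681.79 − 701.7658| = ₹19.98 per share

₹19.98 per share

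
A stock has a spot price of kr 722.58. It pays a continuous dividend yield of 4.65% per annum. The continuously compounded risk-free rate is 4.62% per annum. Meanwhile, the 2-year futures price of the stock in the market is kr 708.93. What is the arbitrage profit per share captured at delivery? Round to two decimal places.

kr 13.22 per share

Fair futures: F* = S·e^(carry·T), with carry = (r − q) = 0.0462 − 0.0465 = -0.0003
F* = 722.58 · e^(-0.0003 × 2) = 722.58 · e^-0.000600 = 722.58 × 0.999400 = kr 722.1465
Market kr 708.93 < fair kr 722.1465: forward underpriced → reverse cash-and-carry (short spot, go long the forward).
At maturity, profit = |F_mkt − F*| = |708.93 − 722.1465| = kr 13.22 per share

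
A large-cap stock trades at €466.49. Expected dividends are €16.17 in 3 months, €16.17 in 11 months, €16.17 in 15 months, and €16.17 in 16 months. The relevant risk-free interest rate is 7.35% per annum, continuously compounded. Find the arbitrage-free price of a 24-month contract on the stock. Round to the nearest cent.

€470.39

PV(dividends) I = 16.17·e^(−0.0735·3/12) + 16.17·e^(−0.0735·11/12) + 16.17·e^(−0.0735·15/12) + 16.17·e^(−0.0735·16/12)
I = 15.8756 + 15.1164 + 14.7506 + 14.6605 = 60.4031
F = (S − I)·e^(rT) = (466.49 − 60.4031) · e^(0.0735·24/12)
= 406.0869 · e^0.147000 = 406.0869 × 1.158354 = €470.39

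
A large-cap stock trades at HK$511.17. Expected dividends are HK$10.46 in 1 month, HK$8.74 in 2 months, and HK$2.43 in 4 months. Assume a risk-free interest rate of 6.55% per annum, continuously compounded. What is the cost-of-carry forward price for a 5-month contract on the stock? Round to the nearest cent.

PV(dividends) I = 10.46·e^(−0.0655·1/12) + 8.74·e^(−0.0655·2/12) + 2.43·e^(−0.0655·4/12)
I = 10.4031 + 8.6451 + 2.3775 = 21.4257
F = (S − I)·e^(rT) = (511.17 − 21.4257) · e^(0.0655·5/12)
= 489.7443 · e^0.027292 = 489.7443 × 1.027668 = HK$503.29

HK$503.29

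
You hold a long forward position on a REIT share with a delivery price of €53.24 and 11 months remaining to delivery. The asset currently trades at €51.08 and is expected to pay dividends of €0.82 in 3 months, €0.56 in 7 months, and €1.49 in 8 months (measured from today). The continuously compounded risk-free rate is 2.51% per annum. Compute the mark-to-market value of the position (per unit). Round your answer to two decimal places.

-€3.78

PV(remaining dividends) I = 0.82·e^(−0.0251·3/12) + 0.56·e^(−0.0251·7/12) + 1.49·e^(−0.0251·8/12) = 2.8320
Current forward F = (S − I)·e^(rT) = (51.08 − 2.8320)·e^(0.0251·11/12) = 48.2480 × 1.023275 = 49.3710
Value (long) = (F − K)·e^(−rT) = (49.3710 − 53.24) × 0.977254 = -3.7810
Value = -€3.78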